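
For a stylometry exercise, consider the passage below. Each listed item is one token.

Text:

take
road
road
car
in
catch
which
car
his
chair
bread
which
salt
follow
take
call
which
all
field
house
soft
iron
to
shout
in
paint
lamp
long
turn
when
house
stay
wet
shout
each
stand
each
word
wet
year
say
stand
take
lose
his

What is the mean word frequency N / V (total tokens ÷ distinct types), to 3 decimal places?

1.406

N = 45 tokens, V = 32 types.
Mean frequency = N / V = 45 / 32 = 1.406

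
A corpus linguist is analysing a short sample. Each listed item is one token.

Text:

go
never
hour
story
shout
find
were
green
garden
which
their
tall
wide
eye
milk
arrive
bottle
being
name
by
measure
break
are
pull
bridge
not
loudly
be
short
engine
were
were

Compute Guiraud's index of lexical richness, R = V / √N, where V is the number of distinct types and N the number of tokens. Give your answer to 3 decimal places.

N = 32, V = 30.
√N = 5.656854
R = 30 / 5.656854 = 5.303

5.303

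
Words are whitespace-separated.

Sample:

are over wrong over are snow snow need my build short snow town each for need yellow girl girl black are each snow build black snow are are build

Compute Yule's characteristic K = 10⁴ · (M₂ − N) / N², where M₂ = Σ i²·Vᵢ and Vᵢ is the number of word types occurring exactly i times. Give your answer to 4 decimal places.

Frequencies: are:5, snow:5, build:3, over:2, need:2, each:2, girl:2, black:2, wrong:1, my:1, short:1, town:1, for:1, yellow:1
N = 29. Frequency spectrum: V_1=6, V_2=5, V_3=1, V_5=2
M₂ = 1²·6 + 2²·5 + 3²·1 + 5²·2 = 85
K = 10000 × (85 − 29) / 29² = 665.8740

665.8740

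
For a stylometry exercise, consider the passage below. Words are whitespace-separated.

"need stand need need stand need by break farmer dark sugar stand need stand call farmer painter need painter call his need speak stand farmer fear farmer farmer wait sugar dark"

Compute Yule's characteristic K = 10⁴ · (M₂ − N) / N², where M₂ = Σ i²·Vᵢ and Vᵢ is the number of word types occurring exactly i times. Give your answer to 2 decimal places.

936.52

Frequencies: need:7, stand:5, farmer:5, dark:2, sugar:2, call:2, painter:2, by:1, break:1, his:1, speak:1, fear:1, wait:1
N = 31. Frequency spectrum: V_1=6, V_2=4, V_5=2, V_7=1
M₂ = 1²·6 + 2²·4 + 5²·2 + 7²·1 = 121
K = 10000 × (121 − 31) / 31² = 936.52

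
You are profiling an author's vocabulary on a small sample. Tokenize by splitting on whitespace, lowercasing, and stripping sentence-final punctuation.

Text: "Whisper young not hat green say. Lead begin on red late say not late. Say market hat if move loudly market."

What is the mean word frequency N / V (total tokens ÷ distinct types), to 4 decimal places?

N = 21 tokens, V = 15 types.
Mean frequency = N / V = 21 / 15 = 1.4000

1.4000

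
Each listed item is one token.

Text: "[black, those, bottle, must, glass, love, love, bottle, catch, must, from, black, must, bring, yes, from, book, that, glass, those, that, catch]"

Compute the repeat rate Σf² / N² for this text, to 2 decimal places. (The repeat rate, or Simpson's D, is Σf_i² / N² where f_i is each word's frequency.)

0.09

Frequencies: must:3, black:2, those:2, bottle:2, glass:2, love:2, catch:2, from:2, that:2, bring:1, yes:1, book:1
Σf² = 44; N² = 484
Repeat rate = 44 / 484 = 0.09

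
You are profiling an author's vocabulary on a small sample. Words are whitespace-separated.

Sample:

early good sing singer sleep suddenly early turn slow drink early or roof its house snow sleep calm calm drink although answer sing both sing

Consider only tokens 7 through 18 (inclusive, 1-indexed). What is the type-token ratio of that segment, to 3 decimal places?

0.917

Segment tokens 7–18: early, turn, slow, drink, early, or, roof, its, house, snow, sleep, calm
Segment N = 12, segment V = 11.
TTR = 11 / 12 = 0.917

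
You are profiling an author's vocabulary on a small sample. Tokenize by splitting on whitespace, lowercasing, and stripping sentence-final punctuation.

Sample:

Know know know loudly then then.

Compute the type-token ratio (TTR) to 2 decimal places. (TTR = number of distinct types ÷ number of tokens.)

N = 6 tokens, V = 3 types.
TTR = V / N = 3 / 6 = 0.50

0.50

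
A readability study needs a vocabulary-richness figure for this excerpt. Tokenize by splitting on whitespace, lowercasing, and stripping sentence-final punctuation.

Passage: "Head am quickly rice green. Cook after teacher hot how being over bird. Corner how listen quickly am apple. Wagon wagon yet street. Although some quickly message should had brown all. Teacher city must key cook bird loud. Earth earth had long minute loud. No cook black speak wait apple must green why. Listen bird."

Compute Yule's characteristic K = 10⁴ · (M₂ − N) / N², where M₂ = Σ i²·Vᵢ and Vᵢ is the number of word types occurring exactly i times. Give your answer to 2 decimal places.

Frequencies: quickly:3, cook:3, bird:3, am:2, green:2, teacher:2, how:2, listen:2, apple:2, wagon:2, had:2, must:2, loud:2, earth:2, head:1, rice:1, after:1, hot:1, being:1, over:1, … (18 more, each freq 1)
N = 55. Frequency spectrum: V_1=24, V_2=11, V_3=3
M₂ = 1²·24 + 2²·11 + 3²·3 = 95
K = 10000 × (95 − 55) / 55² = 132.23

132.23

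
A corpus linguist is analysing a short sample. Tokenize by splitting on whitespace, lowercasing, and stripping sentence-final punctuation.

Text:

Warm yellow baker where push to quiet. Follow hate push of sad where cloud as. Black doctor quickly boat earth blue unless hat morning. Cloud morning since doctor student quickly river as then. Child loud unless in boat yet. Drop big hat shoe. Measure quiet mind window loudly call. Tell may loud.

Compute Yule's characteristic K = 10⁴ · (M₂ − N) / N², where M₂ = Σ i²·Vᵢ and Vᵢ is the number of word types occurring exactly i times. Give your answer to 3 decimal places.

88.757

Frequencies: where:2, push:2, quiet:2, cloud:2, as:2, doctor:2, quickly:2, boat:2, unless:2, hat:2, morning:2, loud:2, warm:1, yellow:1, baker:1, to:1, follow:1, hate:1, of:1, sad:1, … (20 more, each freq 1)
N = 52. Frequency spectrum: V_1=28, V_2=12
M₂ = 1²·28 + 2²·12 = 76
K = 10000 × (76 − 52) / 52² = 88.757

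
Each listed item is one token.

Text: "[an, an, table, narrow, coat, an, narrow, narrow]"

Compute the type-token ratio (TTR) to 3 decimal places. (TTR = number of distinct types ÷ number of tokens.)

N = 8 tokens, V = 4 types.
TTR = V / N = 4 / 8 = 0.500

0.500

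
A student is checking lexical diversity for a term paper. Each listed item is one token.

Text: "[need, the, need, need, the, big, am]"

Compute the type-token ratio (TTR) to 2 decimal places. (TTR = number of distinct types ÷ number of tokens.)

0.57

N = 7 tokens, V = 4 types.
TTR = V / N = 4 / 7 = 0.57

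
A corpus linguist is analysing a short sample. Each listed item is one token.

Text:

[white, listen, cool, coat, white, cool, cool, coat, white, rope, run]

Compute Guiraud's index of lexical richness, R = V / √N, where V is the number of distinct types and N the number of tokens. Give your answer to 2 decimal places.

1.81

N = 11, V = 6.
√N = 3.316625
R = 6 / 3.316625 = 1.81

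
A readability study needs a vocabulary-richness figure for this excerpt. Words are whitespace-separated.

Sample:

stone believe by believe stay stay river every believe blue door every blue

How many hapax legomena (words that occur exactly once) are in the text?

4

Frequencies: believe:3, stay:2, every:2, blue:2, stone:1, by:1, river:1, door:1
Hapax (freq=1): by, door, river, stone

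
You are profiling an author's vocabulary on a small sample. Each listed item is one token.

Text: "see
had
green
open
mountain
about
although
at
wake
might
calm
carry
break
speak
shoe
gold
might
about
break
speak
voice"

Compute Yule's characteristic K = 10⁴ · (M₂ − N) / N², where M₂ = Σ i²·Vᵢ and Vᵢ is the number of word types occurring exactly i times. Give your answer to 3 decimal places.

Frequencies: about:2, might:2, break:2, speak:2, see:1, had:1, green:1, open:1, mountain:1, although:1, at:1, wake:1, calm:1, carry:1, shoe:1, gold:1, voice:1
N = 21. Frequency spectrum: V_1=13, V_2=4
M₂ = 1²·13 + 2²·4 = 29
K = 10000 × (29 − 21) / 21² = 181.406

181.406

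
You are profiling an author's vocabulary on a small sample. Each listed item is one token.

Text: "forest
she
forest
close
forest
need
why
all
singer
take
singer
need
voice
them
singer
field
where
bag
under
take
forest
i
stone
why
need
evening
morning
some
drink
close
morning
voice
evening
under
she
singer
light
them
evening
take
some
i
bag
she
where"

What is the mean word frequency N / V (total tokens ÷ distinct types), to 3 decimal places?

2.143

N = 45 tokens, V = 21 types.
Mean frequency = N / V = 45 / 21 = 2.143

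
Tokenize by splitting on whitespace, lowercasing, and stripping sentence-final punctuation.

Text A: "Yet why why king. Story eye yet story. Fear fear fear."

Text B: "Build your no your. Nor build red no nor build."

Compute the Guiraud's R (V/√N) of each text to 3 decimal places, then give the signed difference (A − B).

0.228

A: V=6, N=11, R=1.809
B: V=5, N=10, R=1.581
Difference = 1.809 − 1.581 = 0.228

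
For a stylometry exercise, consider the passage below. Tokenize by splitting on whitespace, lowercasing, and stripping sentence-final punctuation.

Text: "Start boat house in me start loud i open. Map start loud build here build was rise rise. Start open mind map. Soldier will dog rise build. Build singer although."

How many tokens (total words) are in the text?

30

Tokens: start, boat, house, in, me, start, loud, i, open, map, start, loud, build, here, build, was, rise, rise, start, open, mind, map, soldier, will, dog, rise, build, build, singer, although
N = 30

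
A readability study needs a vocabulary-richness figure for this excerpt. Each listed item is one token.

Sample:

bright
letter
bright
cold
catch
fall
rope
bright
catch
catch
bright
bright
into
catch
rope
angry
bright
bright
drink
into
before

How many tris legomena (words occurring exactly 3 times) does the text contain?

Frequencies: bright:7, catch:4, rope:2, into:2, letter:1, cold:1, fall:1, angry:1, drink:1, before:1
Words with frequency 3: (none)

0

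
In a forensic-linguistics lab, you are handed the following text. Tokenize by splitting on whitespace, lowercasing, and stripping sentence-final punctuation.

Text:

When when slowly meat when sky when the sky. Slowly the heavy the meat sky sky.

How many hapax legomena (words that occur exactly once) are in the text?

Frequencies: when:4, sky:4, the:3, slowly:2, meat:2, heavy:1
Hapax (freq=1): heavy

1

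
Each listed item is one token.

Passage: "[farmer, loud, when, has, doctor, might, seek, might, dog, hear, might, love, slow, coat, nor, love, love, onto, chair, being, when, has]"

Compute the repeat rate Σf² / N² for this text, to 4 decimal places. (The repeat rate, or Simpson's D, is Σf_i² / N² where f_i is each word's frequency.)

Frequencies: might:3, love:3, when:2, has:2, farmer:1, loud:1, doctor:1, seek:1, dog:1, hear:1, slow:1, coat:1, nor:1, onto:1, chair:1, being:1
Σf² = 38; N² = 484
Repeat rate = 38 / 484 = 0.0785

0.0785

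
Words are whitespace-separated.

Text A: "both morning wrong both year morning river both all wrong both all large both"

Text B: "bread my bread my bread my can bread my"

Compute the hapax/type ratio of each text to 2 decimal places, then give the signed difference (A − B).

0.10

A: hapax=3, V=7, ratio=0.43
B: hapax=1, V=3, ratio=0.33
Difference = 0.43 − 0.33 = 0.10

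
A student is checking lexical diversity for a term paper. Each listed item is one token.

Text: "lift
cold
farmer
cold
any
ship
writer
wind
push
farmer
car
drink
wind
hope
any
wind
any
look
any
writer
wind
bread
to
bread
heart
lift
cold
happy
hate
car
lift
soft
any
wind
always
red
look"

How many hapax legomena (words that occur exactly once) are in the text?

11

Frequencies: any:5, wind:5, lift:3, cold:3, farmer:2, writer:2, car:2, look:2, bread:2, ship:1, push:1, drink:1, hope:1, to:1, heart:1, happy:1, hate:1, soft:1, always:1, red:1
Hapax (freq=1): always, drink, happy, hate, heart, hope, push, red, ship, soft, to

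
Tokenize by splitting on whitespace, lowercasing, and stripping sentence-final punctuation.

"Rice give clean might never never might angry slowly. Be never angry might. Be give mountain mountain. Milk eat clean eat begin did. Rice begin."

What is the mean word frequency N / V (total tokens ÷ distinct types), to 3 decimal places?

N = 25 tokens, V = 13 types.
Mean frequency = N / V = 25 / 13 = 1.923

1.923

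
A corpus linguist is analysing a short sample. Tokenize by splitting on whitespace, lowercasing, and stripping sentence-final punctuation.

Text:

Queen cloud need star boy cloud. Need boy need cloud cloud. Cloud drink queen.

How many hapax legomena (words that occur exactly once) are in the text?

Frequencies: cloud:5, need:3, queen:2, boy:2, star:1, drink:1
Hapax (freq=1): drink, star

2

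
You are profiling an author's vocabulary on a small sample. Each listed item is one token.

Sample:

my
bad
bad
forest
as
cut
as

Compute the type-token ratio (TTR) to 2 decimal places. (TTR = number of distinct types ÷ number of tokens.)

0.71

N = 7 tokens, V = 5 types.
TTR = V / N = 5 / 7 = 0.71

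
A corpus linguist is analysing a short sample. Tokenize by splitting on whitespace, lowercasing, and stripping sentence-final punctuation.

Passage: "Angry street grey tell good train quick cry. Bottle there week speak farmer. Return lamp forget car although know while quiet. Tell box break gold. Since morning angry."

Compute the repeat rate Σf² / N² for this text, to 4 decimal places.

Frequencies: angry:2, tell:2, street:1, grey:1, good:1, train:1, quick:1, cry:1, bottle:1, there:1, week:1, speak:1, farmer:1, return:1, lamp:1, forget:1, car:1, although:1, know:1, while:1, … (6 more, each freq 1)
Σf² = 32; N² = 784
Repeat rate = 32 / 784 = 0.0408

0.0408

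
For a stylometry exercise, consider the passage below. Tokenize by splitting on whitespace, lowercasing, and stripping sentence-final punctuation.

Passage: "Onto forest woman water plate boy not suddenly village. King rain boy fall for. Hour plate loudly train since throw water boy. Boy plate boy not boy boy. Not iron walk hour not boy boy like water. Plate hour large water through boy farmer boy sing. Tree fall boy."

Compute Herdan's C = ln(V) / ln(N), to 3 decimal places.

0.837

N = 49, V = 26.
ln(V) = 3.258097, ln(N) = 3.891820
C = 3.258097 / 3.891820 = 0.837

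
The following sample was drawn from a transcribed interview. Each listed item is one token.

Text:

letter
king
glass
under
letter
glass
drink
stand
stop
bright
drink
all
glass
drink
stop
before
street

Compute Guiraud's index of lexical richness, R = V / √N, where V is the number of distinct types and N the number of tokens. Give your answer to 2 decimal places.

2.67

N = 17, V = 11.
√N = 4.123106
R = 11 / 4.123106 = 2.67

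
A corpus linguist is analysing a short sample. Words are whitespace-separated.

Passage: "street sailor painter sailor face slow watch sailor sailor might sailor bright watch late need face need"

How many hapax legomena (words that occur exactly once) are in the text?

Frequencies: sailor:5, face:2, watch:2, need:2, street:1, painter:1, slow:1, might:1, bright:1, late:1
Hapax (freq=1): bright, late, might, painter, slow, street

6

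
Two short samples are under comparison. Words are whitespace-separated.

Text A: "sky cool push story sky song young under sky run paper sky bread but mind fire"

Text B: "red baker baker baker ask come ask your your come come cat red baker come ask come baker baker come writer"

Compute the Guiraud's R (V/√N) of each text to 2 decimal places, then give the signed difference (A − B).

1.72

A: V=13, N=16, R=3.25
B: V=7, N=21, R=1.53
Difference = 3.25 − 1.53 = 1.72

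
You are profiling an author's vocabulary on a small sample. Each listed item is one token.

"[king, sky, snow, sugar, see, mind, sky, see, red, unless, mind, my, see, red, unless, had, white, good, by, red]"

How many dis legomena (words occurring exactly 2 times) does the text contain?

Frequencies: see:3, red:3, sky:2, mind:2, unless:2, king:1, snow:1, sugar:1, my:1, had:1, white:1, good:1, by:1
Words with frequency 2: mind, sky, unless

3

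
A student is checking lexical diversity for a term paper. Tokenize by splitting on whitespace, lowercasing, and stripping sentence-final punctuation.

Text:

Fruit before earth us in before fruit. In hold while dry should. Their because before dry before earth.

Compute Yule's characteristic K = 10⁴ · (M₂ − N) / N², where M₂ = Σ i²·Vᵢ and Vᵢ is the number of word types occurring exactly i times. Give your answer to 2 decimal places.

Frequencies: before:4, fruit:2, earth:2, in:2, dry:2, us:1, hold:1, while:1, should:1, their:1, because:1
N = 18. Frequency spectrum: V_1=6, V_2=4, V_4=1
M₂ = 1²·6 + 2²·4 + 4²·1 = 38
K = 10000 × (38 − 18) / 18² = 617.28

617.28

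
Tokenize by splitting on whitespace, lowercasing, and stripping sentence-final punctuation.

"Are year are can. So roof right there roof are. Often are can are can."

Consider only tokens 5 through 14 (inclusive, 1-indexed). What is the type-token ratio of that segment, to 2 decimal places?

0.70

Segment tokens 5–14: so, roof, right, there, roof, are, often, are, can, are
Segment N = 10, segment V = 7.
TTR = 7 / 10 = 0.70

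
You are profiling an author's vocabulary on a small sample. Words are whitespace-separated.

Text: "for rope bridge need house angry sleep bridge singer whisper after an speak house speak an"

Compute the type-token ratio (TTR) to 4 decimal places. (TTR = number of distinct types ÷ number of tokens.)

0.7500

N = 16 tokens, V = 12 types.
TTR = V / N = 12 / 16 = 0.7500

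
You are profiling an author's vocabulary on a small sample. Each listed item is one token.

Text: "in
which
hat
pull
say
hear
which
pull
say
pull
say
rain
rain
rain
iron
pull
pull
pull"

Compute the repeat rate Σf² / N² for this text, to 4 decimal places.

0.1914

Frequencies: pull:6, say:3, rain:3, which:2, in:1, hat:1, hear:1, iron:1
Σf² = 62; N² = 324
Repeat rate = 62 / 324 = 0.1914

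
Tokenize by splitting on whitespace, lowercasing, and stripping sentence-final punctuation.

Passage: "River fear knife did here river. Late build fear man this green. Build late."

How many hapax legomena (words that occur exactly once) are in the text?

Frequencies: river:2, fear:2, late:2, build:2, knife:1, did:1, here:1, man:1, this:1, green:1
Hapax (freq=1): did, green, here, knife, man, this

6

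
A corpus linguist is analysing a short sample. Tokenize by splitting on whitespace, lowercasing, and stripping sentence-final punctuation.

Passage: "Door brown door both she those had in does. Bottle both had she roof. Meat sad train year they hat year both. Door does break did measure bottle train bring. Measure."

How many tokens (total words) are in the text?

Tokens: door, brown, door, both, she, those, had, in, does, bottle, both, had, she, roof, meat, sad, train, year, they, hat, year, both, door, does, break, did, measure, bottle, train, bring, measure
N = 31

31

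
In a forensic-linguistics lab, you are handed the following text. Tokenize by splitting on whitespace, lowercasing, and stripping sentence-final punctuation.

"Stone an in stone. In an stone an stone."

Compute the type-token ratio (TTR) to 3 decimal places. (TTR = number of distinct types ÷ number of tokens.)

0.333

N = 9 tokens, V = 3 types.
TTR = V / N = 3 / 9 = 0.333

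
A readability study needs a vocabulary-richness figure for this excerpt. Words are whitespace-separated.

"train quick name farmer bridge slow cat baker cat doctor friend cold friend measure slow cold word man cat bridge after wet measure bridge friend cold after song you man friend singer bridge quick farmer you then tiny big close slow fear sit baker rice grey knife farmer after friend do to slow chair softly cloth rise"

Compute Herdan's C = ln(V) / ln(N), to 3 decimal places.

N = 57, V = 34.
ln(V) = 3.526361, ln(N) = 4.043051
C = 3.526361 / 4.043051 = 0.872

0.872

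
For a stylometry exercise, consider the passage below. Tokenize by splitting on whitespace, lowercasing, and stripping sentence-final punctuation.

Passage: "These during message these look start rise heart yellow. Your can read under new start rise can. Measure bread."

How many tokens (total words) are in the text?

19

Tokens: these, during, message, these, look, start, rise, heart, yellow, your, can, read, under, new, start, rise, can, measure, bread
N = 19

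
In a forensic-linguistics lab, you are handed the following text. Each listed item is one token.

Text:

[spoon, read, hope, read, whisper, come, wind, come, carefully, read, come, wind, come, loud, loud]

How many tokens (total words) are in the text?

15

Tokens: spoon, read, hope, read, whisper, come, wind, come, carefully, read, come, wind, come, loud, loud
N = 15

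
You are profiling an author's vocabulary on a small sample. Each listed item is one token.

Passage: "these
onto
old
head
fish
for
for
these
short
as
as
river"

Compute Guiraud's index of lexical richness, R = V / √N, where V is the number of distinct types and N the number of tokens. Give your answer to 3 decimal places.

2.598

N = 12, V = 9.
√N = 3.464102
R = 9 / 3.464102 = 2.598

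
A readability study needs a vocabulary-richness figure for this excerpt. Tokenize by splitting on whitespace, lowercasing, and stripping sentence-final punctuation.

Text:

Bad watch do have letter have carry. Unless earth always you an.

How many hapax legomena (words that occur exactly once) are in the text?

Frequencies: have:2, bad:1, watch:1, do:1, letter:1, carry:1, unless:1, earth:1, always:1, you:1, an:1
Hapax (freq=1): always, an, bad, carry, do, earth, letter, unless, watch, you

10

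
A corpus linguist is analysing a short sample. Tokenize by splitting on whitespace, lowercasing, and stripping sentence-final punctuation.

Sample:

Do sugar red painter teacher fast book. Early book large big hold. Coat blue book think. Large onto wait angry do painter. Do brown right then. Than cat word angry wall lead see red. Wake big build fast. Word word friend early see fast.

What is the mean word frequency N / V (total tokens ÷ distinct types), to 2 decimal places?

N = 44 tokens, V = 29 types.
Mean frequency = N / V = 44 / 29 = 1.52

1.52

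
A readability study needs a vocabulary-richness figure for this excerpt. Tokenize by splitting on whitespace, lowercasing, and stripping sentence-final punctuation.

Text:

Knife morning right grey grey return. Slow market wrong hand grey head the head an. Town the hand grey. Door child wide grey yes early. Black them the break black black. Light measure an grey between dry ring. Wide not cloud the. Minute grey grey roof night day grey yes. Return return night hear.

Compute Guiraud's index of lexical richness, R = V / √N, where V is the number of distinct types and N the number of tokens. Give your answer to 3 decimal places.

4.491

N = 54, V = 33.
√N = 7.348469
R = 33 / 7.348469 = 4.491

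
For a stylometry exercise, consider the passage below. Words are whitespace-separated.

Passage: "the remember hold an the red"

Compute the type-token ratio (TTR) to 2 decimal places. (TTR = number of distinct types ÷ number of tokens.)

0.83

N = 6 tokens, V = 5 types.
TTR = V / N = 5 / 6 = 0.83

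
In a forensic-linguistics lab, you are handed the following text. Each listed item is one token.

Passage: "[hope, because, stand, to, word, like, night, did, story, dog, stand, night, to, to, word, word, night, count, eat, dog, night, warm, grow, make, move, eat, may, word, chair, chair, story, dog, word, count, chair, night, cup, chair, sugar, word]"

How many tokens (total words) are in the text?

40

Tokens: hope, because, stand, to, word, like, night, did, story, dog, stand, night, to, to, word, word, night, count, eat, dog, night, warm, grow, make, move, eat, may, word, chair, chair, story, dog, word, count, chair, night, cup, chair, sugar, word
N = 40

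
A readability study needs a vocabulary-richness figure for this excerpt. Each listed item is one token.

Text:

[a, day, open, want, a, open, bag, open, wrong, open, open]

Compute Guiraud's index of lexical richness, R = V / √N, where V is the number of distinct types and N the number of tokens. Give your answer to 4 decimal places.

N = 11, V = 6.
√N = 3.316625
R = 6 / 3.316625 = 1.8091

1.8091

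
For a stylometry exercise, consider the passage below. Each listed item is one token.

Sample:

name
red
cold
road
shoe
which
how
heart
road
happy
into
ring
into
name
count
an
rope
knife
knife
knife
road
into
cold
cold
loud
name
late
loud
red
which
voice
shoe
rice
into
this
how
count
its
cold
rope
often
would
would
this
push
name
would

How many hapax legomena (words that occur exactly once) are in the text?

10

Frequencies: name:4, cold:4, into:4, road:3, knife:3, would:3, red:2, shoe:2, which:2, how:2, count:2, rope:2, loud:2, this:2, heart:1, happy:1, ring:1, an:1, late:1, voice:1, … (4 more, each freq 1)
Hapax (freq=1): an, happy, heart, its, late, often, push, rice, ring, voice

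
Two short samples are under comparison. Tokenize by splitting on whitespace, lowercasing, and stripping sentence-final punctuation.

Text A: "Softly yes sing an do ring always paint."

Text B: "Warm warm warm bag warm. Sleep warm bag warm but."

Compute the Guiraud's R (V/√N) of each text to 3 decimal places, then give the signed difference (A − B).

1.563

A: V=8, N=8, R=2.828
B: V=4, N=10, R=1.265
Difference = 2.828 − 1.265 = 1.563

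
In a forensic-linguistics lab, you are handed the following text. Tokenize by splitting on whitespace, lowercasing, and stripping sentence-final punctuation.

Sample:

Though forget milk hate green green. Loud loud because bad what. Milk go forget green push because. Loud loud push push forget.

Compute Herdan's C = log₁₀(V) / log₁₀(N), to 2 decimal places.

0.78

N = 22, V = 11.
log₁₀(V) = 1.041393, log₁₀(N) = 1.342423
C = 1.041393 / 1.342423 = 0.78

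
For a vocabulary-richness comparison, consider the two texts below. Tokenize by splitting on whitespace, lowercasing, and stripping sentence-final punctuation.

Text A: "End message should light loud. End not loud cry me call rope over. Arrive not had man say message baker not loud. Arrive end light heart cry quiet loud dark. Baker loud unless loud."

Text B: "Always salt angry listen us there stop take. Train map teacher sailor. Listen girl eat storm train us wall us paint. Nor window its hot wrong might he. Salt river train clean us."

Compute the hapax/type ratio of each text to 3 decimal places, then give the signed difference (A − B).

A: hapax=12, V=20, ratio=0.600
B: hapax=22, V=26, ratio=0.846
Difference = 0.600 − 0.846 = -0.246

-0.246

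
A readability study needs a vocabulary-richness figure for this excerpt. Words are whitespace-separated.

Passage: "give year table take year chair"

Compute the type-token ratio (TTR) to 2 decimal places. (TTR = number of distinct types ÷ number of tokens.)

N = 6 tokens, V = 5 types.
TTR = V / N = 5 / 6 = 0.83

0.83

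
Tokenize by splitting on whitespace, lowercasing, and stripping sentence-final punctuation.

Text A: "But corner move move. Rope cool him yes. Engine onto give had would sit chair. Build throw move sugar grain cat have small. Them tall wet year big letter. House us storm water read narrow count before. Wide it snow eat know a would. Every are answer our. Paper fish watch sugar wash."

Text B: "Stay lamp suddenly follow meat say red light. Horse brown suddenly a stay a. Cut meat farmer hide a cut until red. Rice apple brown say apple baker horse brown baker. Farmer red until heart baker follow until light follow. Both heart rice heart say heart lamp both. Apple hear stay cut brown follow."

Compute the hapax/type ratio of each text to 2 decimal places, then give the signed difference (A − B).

0.84

A: hapax=46, V=49, ratio=0.94
B: hapax=2, V=21, ratio=0.10
Difference = 0.94 − 0.10 = 0.84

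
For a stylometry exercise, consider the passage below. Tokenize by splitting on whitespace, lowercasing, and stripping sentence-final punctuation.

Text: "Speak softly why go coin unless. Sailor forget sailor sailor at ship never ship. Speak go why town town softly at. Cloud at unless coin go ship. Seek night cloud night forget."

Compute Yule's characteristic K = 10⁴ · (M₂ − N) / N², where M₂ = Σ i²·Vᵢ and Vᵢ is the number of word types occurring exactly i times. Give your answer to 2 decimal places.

410.16

Frequencies: go:3, sailor:3, at:3, ship:3, speak:2, softly:2, why:2, coin:2, unless:2, forget:2, town:2, cloud:2, night:2, never:1, seek:1
N = 32. Frequency spectrum: V_1=2, V_2=9, V_3=4
M₂ = 1²·2 + 2²·9 + 3²·4 = 74
K = 10000 × (74 − 32) / 32² = 410.16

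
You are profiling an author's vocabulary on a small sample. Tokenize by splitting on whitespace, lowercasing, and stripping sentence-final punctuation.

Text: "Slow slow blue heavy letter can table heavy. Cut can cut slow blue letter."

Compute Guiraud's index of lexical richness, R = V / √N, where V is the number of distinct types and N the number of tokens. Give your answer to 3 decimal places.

N = 14, V = 7.
√N = 3.741657
R = 7 / 3.741657 = 1.871

1.871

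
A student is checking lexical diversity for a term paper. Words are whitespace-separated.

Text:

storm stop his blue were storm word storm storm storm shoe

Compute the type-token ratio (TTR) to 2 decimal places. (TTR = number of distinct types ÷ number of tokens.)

0.64

N = 11 tokens, V = 7 types.
TTR = V / N = 7 / 11 = 0.64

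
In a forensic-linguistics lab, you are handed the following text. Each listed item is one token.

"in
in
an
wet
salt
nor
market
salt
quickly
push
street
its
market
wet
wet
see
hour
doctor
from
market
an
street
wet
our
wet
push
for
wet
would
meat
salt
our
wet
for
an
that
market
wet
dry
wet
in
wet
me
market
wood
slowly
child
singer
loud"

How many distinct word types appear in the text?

Distinct types: {an, child, doctor, dry, for, from, hour, in, its, loud, market, me, meat, nor, our, push, quickly, salt, see, singer, slowly, street, that, wet, wood, would}
V = 26

26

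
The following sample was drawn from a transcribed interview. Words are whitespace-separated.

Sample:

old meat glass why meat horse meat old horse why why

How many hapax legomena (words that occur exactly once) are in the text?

Frequencies: meat:3, why:3, old:2, horse:2, glass:1
Hapax (freq=1): glass

1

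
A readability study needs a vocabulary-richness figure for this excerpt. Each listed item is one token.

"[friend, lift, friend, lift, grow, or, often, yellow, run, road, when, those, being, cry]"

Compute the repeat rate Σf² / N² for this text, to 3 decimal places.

Frequencies: friend:2, lift:2, grow:1, or:1, often:1, yellow:1, run:1, road:1, when:1, those:1, being:1, cry:1
Σf² = 18; N² = 196
Repeat rate = 18 / 196 = 0.092

0.092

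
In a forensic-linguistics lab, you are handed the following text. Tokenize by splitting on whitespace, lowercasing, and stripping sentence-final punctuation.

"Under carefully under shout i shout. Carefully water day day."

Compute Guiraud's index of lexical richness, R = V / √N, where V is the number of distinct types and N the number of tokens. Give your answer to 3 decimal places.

N = 10, V = 6.
√N = 3.162278
R = 6 / 3.162278 = 1.897

1.897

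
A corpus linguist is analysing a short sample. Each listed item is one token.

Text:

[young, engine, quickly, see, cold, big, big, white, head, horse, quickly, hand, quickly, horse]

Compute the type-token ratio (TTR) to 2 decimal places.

N = 14 tokens, V = 10 types.
TTR = V / N = 10 / 14 = 0.71

0.71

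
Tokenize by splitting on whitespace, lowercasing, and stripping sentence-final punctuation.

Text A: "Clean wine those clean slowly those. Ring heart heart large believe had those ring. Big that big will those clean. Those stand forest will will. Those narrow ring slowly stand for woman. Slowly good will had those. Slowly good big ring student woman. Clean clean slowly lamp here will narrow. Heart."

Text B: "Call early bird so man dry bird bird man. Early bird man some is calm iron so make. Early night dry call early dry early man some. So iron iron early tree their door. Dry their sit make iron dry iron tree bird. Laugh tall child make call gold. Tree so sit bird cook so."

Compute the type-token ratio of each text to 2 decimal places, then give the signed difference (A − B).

TTR(A) = 21/51 = 0.41
TTR(B) = 21/55 = 0.38
Difference = 0.41 − 0.38 = 0.03

0.03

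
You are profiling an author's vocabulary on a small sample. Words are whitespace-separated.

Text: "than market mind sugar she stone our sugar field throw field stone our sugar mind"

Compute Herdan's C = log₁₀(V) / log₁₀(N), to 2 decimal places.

0.81

N = 15, V = 9.
log₁₀(V) = 0.954243, log₁₀(N) = 1.176091
C = 0.954243 / 1.176091 = 0.81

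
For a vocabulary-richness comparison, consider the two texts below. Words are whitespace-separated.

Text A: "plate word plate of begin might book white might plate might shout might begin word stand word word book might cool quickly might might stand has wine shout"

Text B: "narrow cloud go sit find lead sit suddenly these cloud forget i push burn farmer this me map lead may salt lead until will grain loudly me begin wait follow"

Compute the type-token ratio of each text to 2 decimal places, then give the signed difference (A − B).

TTR(A) = 13/28 = 0.46
TTR(B) = 25/30 = 0.83
Difference = 0.46 − 0.83 = -0.37

-0.37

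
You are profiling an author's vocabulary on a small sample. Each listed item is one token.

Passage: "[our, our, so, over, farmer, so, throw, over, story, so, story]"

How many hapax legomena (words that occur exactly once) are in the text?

2

Frequencies: so:3, our:2, over:2, story:2, farmer:1, throw:1
Hapax (freq=1): farmer, throw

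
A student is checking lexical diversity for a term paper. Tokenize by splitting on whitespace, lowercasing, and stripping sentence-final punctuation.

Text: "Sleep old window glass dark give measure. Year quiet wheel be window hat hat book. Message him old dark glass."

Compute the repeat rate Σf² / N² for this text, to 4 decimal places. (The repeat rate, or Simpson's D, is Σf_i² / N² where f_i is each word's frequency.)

0.0750

Frequencies: old:2, window:2, glass:2, dark:2, hat:2, sleep:1, give:1, measure:1, year:1, quiet:1, wheel:1, be:1, book:1, message:1, him:1
Σf² = 30; N² = 400
Repeat rate = 30 / 400 = 0.0750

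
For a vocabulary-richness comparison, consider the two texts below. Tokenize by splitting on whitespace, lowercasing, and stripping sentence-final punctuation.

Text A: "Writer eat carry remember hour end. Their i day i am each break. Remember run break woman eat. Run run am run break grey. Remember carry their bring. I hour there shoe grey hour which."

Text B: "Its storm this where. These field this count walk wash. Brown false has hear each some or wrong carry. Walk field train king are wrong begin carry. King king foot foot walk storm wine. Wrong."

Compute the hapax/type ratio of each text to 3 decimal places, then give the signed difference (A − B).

A: hapax=9, V=19, ratio=0.474
B: hapax=16, V=24, ratio=0.667
Difference = 0.474 − 0.667 = -0.193

-0.193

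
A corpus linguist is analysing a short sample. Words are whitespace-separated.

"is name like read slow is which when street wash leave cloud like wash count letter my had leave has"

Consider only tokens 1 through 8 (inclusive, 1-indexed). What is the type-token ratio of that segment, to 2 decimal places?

0.88

Segment tokens 1–8: is, name, like, read, slow, is, which, when
Segment N = 8, segment V = 7.
TTR = 7 / 8 = 0.88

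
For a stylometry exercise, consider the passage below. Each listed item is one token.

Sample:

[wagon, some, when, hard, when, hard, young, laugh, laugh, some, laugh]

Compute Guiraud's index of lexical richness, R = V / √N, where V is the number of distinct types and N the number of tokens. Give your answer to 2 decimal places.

N = 11, V = 6.
√N = 3.316625
R = 6 / 3.316625 = 1.81

1.81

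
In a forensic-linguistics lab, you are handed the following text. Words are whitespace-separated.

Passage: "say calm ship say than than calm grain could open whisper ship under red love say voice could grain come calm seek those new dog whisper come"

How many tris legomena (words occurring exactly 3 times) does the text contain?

2

Frequencies: say:3, calm:3, ship:2, than:2, grain:2, could:2, whisper:2, come:2, open:1, under:1, red:1, love:1, voice:1, seek:1, those:1, new:1, dog:1
Words with frequency 3: calm, say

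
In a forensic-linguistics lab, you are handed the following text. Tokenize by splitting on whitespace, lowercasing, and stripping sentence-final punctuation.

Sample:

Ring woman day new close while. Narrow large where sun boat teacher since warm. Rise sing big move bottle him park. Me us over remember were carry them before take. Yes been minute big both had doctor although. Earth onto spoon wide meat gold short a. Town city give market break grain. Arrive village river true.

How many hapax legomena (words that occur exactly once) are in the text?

54

Frequencies: big:2, ring:1, woman:1, day:1, new:1, close:1, while:1, narrow:1, large:1, where:1, sun:1, boat:1, teacher:1, since:1, warm:1, rise:1, sing:1, move:1, bottle:1, him:1, … (35 more, each freq 1)
Hapax (freq=1): a, although, arrive, been, before, boat, both, bottle, break, carry, city, close, day, doctor, earth, give, gold, grain, had, him, large, market, me, meat, minute, move, narrow, new, onto, over, park, remember, ring, rise, river, short, since, sing, spoon, sun, take, teacher, them, town, true, us, village, warm, were, where, while, wide, woman, yes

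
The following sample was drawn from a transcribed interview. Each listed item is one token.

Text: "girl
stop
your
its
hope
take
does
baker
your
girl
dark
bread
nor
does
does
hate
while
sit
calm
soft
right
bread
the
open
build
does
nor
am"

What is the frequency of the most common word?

4

Frequencies: does:4, girl:2, your:2, bread:2, nor:2, stop:1, its:1, hope:1, take:1, baker:1, dark:1, hate:1, while:1, sit:1, calm:1, soft:1, right:1, the:1, open:1, build:1, … (1 more, each freq 1)
Most common: 'does' with frequency 4.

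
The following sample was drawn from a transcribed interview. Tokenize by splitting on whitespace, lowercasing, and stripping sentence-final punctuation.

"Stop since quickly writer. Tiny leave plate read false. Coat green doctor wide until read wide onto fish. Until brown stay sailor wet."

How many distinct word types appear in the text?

20

Distinct types: {brown, coat, doctor, false, fish, green, leave, onto, plate, quickly, read, sailor, since, stay, stop, tiny, until, wet, wide, writer}
V = 20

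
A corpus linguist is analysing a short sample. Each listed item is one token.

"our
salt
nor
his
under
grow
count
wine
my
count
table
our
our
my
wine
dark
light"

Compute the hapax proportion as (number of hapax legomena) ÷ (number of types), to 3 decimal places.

Frequencies: our:3, count:2, wine:2, my:2, salt:1, nor:1, his:1, under:1, grow:1, table:1, dark:1, light:1
Hapax count = 8; type count = 12.
Ratio = 8 / 12 = 0.667

0.667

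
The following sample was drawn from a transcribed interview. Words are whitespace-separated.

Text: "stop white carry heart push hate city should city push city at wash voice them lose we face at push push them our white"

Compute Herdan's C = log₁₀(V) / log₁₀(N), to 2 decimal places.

0.87

N = 24, V = 16.
log₁₀(V) = 1.204120, log₁₀(N) = 1.380211
C = 1.204120 / 1.380211 = 0.87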